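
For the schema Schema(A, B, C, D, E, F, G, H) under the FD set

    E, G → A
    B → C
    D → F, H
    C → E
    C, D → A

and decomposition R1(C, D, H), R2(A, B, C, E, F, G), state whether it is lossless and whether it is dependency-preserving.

lossy and not dependency-preserving

Lossless test: (C)⁺ = {C, E}, which is a superkey of neither fragment — lossy.
Dependency preservation: the restricted closure of {D} across the fragments never reaches {F, H}, so D → F, H cannot be enforced without a join — not preserved.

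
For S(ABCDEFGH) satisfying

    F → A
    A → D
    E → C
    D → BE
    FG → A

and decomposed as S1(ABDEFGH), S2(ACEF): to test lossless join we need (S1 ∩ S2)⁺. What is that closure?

ABCDEF

S1 ∩ S2 = {AEF}.
A → D applies, adding D
E → C applies, adding C
D → BE applies, adding B
Closure: {ABCDEF}.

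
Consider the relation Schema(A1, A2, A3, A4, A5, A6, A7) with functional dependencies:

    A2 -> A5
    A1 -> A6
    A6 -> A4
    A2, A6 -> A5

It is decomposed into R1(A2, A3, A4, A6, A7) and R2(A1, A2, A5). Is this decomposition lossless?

Common attributes: R1 ∩ R2 = {A2}.
Closure of {A2}: A2 → A5 applies, adding A5. So (A2)⁺ = {A2, A5}.
The closure contains neither all of R1 = {A2, A3, A4, A6, A7} nor all of R2 = {A1, A2, A5}, so the common attributes are not a superkey of either fragment. The join is lossy.

No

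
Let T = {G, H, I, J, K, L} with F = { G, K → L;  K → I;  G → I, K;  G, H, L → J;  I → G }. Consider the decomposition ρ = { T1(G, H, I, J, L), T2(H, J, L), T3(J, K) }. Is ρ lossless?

No

Chase test. Columns are G, H, I, J, K, L; row i has aⱼ where attribute j ∈ Ti, else bᵢⱼ.
Initial tableau (one row per fragment):
  row 1: a1 a2 a3 a4 b15 a6
  row 2: b21 a2 b23 a4 b25 a6
  row 3: b31 b32 b33 a4 a5 b36
No row becomes fully distinguished — the join is lossy.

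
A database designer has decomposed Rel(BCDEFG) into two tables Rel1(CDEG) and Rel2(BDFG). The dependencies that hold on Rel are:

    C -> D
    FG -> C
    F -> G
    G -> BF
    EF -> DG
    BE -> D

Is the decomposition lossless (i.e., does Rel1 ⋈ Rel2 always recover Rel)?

Yes

Common attributes: Rel1 ∩ Rel2 = {DG}.
Closure of {DG}: G → BF applies, adding BF; FG → C applies, adding C. So (DG)⁺ = {BCDFG}.
This closure contains every attribute of Rel2, so Rel1 ∩ Rel2 → Rel2. The join is lossless.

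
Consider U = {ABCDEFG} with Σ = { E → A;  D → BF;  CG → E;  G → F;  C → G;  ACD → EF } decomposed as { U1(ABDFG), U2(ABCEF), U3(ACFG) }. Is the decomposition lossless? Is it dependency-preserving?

lossy but dependency-preserving

Lossless test (chase): Rows 2 and 3 agree on C; apply C→G and equate their G entries. Rows 2 and 3 agree on CG; apply CG→E and equate their E entries. No row becomes fully distinguished — the join is lossy.
Dependency preservation: CG → E; ACD → EF are not contained in any single fragment, but the restricted closure of each left-hand side across the fragments still reaches the right-hand side; the remaining FDs each lie inside some fragment. All dependencies are preserved.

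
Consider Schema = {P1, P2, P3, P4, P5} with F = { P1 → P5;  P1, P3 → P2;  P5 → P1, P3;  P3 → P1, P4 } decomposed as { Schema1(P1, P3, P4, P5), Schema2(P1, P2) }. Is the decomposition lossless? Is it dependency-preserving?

Lossless test: (P1)⁺ = {P1, P2, P3, P4, P5}, which contains all of one fragment — lossless.
Dependency preservation: P1, P3 → P2 is not contained in any single fragment, but the restricted closure of its left-hand side across the fragments still reaches the right-hand side; the remaining FDs each lie inside some fragment. All dependencies are preserved.

lossless and dependency-preserving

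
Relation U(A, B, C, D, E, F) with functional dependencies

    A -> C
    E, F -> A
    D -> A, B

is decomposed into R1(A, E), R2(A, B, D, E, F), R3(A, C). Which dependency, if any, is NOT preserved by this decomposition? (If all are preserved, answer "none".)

A → C lies within R3.
E, F → A lies within R2.
D → A, B lies within R2.
Every dependency is enforceable on the fragments, so the decomposition is dependency-preserving.

none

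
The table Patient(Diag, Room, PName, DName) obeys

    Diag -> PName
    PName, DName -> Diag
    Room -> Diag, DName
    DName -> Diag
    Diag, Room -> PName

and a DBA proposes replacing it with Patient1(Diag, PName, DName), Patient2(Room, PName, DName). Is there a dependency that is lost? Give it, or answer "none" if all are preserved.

none

Diag → PName lies within Patient1.
PName, DName → Diag lies within Patient1.
Room → Diag, DName: restricted closure across fragments reaches Diag, DName.
DName → Diag lies within Patient1.
Diag, Room → PName: restricted closure across fragments reaches PName.
Every dependency is enforceable on the fragments, so the decomposition is dependency-preserving.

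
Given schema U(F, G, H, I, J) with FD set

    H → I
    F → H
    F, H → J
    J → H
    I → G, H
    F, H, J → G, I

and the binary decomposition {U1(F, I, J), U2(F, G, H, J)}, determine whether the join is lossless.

Common attributes: U1 ∩ U2 = {F, J}.
Closure of {F, J}: F → H applies, adding H; F, H, J → G, I applies, adding G, I. So (F, J)⁺ = {F, G, H, I, J}.
This closure contains every attribute of U1, so U1 ∩ U2 → U1. The join is lossless.

Yes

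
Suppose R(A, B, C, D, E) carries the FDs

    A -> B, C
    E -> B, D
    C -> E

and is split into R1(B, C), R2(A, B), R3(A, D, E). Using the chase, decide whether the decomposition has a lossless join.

No

Chase test. Columns are A, B, C, D, E; row i has aⱼ where attribute j ∈ Ri, else bᵢⱼ.
Initial tableau (one row per fragment):
  row 1: b11 a2 a3 b14 b15
  row 2: a1 a2 b23 b24 b25
  row 3: a1 b32 b33 a4 a5
Rows 2 and 3 agree on A; apply A→B, C and equate their B, C entries.
Rows 2 and 3 agree on C; apply C→E and equate their E entries.
Rows 2 and 3 agree on E; apply E→B, D and equate their B, D entries.
No row becomes fully distinguished — the join is lossy.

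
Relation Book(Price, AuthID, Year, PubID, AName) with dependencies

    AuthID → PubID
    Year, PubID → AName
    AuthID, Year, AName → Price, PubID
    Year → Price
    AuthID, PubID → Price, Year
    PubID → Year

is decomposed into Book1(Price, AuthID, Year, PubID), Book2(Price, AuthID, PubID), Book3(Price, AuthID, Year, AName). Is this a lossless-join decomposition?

Chase test. Columns are Price, AuthID, Year, PubID, AName; row i has aⱼ where attribute j ∈ Booki, else bᵢⱼ.
Initial tableau (one row per fragment):
  row 1: a1 a2 a3 a4 b15
  row 2: a1 a2 b23 a4 b25
  row 3: a1 a2 a3 b34 a5
Rows 1 and 3 agree on AuthID; apply AuthID→PubID and equate their PubID entries.
Rows 1 and 3 agree on Year, PubID; apply Year, PubID→AName and equate their AName entries.
Rows 1 and 2 agree on AuthID, PubID; apply AuthID, PubID→Price, Year and equate their Price, Year entries.
Rows 1 and 2 agree on Year, PubID; apply Year, PubID→AName and equate their AName entries.
Row 1 is now all distinguished symbols — the join is lossless.

Yes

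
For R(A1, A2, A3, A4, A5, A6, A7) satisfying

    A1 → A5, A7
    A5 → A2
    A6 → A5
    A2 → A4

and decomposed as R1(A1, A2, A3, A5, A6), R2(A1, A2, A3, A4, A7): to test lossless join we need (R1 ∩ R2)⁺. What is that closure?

A1, A2, A3, A4, A5, A7

R1 ∩ R2 = {A1, A2, A3}.
A1 → A5, A7 applies, adding A5, A7
A2 → A4 applies, adding A4
Closure: {A1, A2, A3, A4, A5, A7}.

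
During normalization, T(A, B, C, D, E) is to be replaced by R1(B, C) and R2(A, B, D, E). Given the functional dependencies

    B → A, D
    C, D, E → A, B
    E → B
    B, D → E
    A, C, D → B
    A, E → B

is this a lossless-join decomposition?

Common attributes: R1 ∩ R2 = {B}.
Closure of {B}: B → A, D applies, adding A, D; B, D → E applies, adding E. So (B)⁺ = {A, B, D, E}.
This closure contains every attribute of R2, so R1 ∩ R2 → R2. The join is lossless.

Yes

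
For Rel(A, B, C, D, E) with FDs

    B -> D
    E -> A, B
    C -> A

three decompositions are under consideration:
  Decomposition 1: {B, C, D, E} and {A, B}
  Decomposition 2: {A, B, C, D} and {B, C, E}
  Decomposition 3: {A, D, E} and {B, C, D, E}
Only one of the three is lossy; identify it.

Decomposition 1: common = {B}, closure = {B, D} → lossy.
Decomposition 2: common = {B, C}, closure = {A, B, C, D} → lossless.
Decomposition 3: common = {D, E}, closure = {A, B, D, E} → lossless.

Decomposition 1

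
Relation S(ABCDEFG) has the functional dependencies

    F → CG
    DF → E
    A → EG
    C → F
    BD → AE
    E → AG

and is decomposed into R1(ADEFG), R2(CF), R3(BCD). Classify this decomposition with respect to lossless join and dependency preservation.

lossless but not dependency-preserving

Lossless test (chase): Rows 1 and 2 agree on F; apply F→CG and equate their CG entries. Rows 1 and 3 agree on C; apply C→F and equate their F entries. Rows 1 and 3 agree on F; apply F→CG and equate their CG entries. Rows 1 and 3 agree on DF; apply DF→E and equate their E entries. Rows 1 and 3 agree on E; apply E→AG and equate their AG entries. Row 3 is now all distinguished symbols — the join is lossless.
Dependency preservation: the restricted closure of {BD} across the fragments never reaches {AE}, so BD → AE cannot be enforced without a join — not preserved.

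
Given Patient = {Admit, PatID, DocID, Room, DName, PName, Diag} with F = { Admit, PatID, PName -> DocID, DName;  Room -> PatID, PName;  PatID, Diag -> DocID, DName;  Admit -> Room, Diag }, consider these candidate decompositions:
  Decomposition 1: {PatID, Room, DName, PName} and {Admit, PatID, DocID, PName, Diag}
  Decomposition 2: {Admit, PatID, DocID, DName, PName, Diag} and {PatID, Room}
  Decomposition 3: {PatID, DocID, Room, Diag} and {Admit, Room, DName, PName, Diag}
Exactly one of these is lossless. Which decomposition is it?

Decomposition 1: common = {PatID, PName}, closure = {PatID, PName} → lossy.
Decomposition 2: common = {PatID}, closure = {PatID} → lossy.
Decomposition 3: common = {Room, Diag}, closure = {PatID, DocID, Room, DName, PName, Diag} → lossless.

Decomposition 3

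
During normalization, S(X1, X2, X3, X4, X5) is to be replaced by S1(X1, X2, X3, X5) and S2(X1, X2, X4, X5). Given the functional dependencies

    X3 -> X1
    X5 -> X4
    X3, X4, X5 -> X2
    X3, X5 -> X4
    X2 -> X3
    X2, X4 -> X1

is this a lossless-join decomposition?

Yes

Common attributes: S1 ∩ S2 = {X1, X2, X5}.
Closure of {X1, X2, X5}: X5 → X4 applies, adding X4; X2 → X3 applies, adding X3. So (X1, X2, X5)⁺ = {X1, X2, X3, X4, X5}.
This closure contains every attribute of S1, so S1 ∩ S2 → S1. The join is lossless.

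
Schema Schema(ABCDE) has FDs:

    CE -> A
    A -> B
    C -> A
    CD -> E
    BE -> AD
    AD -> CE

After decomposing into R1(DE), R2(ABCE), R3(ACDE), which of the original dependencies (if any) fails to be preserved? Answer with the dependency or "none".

CE → A lies within R2.
A → B lies within R2.
C → A lies within R2.
CD → E lies within R3.
BE → AD: restricted closure across fragments reaches AD.
AD → CE lies within R3.
Every dependency is enforceable on the fragments, so the decomposition is dependency-preserving.

none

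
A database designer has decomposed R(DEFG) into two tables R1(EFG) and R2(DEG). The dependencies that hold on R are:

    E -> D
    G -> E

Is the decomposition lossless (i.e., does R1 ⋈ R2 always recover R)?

Yes

Common attributes: R1 ∩ R2 = {EG}.
Closure of {EG}: E → D applies, adding D. So (EG)⁺ = {DEG}.
This closure contains every attribute of R2, so R1 ∩ R2 → R2. The join is lossless.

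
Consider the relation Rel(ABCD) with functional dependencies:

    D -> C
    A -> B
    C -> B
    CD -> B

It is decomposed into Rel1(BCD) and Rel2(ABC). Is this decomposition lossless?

No

Common attributes: Rel1 ∩ Rel2 = {BC}.
No dependency enlarges {BC}, so (BC)⁺ = {BC}.
The closure contains neither all of Rel1 = {BCD} nor all of Rel2 = {ABC}, so the common attributes are not a superkey of either fragment. The join is lossy.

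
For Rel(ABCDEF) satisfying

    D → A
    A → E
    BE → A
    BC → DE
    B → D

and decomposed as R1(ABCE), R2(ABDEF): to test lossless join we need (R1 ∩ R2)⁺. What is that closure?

ABDE

R1 ∩ R2 = {ABE}.
B → D applies, adding D
Closure: {ABDE}.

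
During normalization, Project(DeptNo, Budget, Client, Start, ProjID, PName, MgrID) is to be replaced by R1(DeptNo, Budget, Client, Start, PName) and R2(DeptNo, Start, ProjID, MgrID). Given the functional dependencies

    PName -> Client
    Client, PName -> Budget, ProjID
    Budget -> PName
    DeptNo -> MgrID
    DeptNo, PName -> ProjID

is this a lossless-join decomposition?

Common attributes: R1 ∩ R2 = {DeptNo, Start}.
Closure of {DeptNo, Start}: DeptNo → MgrID applies, adding MgrID. So (DeptNo, Start)⁺ = {DeptNo, Start, MgrID}.
The closure contains neither all of R1 = {DeptNo, Budget, Client, Start, PName} nor all of R2 = {DeptNo, Start, ProjID, MgrID}, so the common attributes are not a superkey of either fragment. The join is lossy.

No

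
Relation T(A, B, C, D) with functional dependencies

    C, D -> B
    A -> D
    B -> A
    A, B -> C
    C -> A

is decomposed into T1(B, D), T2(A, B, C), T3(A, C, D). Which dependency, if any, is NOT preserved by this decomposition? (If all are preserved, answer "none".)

C, D → B: restricted closure across fragments reaches B.
A → D lies within T3.
B → A lies within T2.
A, B → C lies within T2.
C → A lies within T2.
Every dependency is enforceable on the fragments, so the decomposition is dependency-preserving.

none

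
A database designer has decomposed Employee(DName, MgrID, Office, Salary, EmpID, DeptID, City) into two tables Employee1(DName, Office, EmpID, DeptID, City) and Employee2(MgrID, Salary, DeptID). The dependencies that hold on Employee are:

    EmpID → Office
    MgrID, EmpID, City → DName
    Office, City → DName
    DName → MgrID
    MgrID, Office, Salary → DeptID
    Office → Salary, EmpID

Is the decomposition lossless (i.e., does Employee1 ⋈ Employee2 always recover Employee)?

Common attributes: Employee1 ∩ Employee2 = {DeptID}.
No dependency enlarges {DeptID}, so (DeptID)⁺ = {DeptID}.
The closure contains neither all of Employee1 = {DName, Office, EmpID, DeptID, City} nor all of Employee2 = {MgrID, Salary, DeptID}, so the common attributes are not a superkey of either fragment. The join is lossy.

No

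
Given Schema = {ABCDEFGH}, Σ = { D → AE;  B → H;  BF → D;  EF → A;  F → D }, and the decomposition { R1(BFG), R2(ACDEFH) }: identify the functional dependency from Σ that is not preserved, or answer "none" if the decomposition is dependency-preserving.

B → H

Check B → H: no single fragment contains all of {BH}, and the restricted closure of {B} across the fragments never reaches {H}.
D → AE is preserved.
BF → D is preserved.
EF → A is preserved.
F → D is preserved.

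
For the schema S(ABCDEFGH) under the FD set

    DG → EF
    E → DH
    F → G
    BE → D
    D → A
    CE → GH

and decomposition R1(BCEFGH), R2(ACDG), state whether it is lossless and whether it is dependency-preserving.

Lossless test: (CG)⁺ = {CG}, which is a superkey of neither fragment — lossy.
Dependency preservation: the restricted closure of {DG} across the fragments never reaches {EF}, so DG → EF cannot be enforced without a join — not preserved.

lossy and not dependency-preserving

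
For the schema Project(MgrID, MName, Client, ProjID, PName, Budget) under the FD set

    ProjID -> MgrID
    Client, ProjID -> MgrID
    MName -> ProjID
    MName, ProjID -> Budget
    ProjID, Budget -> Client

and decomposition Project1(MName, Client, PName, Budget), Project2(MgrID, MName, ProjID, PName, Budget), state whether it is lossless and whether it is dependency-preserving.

Lossless test: (MName, PName, Budget)⁺ = {MgrID, MName, Client, ProjID, PName, Budget}, which contains all of one fragment — lossless.
Dependency preservation: the restricted closure of {ProjID, Budget} across the fragments never reaches {Client}, so ProjID, Budget → Client cannot be enforced without a join — not preserved.

lossless but not dependency-preserving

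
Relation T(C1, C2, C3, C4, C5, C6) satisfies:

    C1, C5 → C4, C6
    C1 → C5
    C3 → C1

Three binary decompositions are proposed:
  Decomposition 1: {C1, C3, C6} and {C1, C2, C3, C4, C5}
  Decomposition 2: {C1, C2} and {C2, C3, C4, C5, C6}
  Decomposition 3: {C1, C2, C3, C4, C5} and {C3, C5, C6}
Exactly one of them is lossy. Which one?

Decomposition 2

Decomposition 1: common = {C1, C3}, closure = {C1, C3, C4, C5, C6} → lossless.
Decomposition 2: common = {C2}, closure = {C2} → lossy.
Decomposition 3: common = {C3, C5}, closure = {C1, C3, C4, C5, C6} → lossless.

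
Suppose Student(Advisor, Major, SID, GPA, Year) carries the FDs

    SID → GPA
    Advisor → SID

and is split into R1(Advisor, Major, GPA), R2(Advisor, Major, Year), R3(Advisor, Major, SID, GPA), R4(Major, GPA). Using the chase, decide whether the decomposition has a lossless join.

Chase test. Columns are Advisor, Major, SID, GPA, Year; row i has aⱼ where attribute j ∈ Ri, else bᵢⱼ.
Initial tableau (one row per fragment):
  row 1: a1 a2 b13 a4 b15
  row 2: a1 a2 b23 b24 a5
  row 3: a1 a2 a3 a4 b35
  row 4: b41 a2 b43 a4 b45
Rows 1 and 2 agree on Advisor; apply Advisor→SID and equate their SID entries.
Rows 1 and 3 agree on Advisor; apply Advisor→SID and equate their SID entries.
Rows 1 and 2 agree on SID; apply SID→GPA and equate their GPA entries.
Row 2 is now all distinguished symbols — the join is lossless.

Yes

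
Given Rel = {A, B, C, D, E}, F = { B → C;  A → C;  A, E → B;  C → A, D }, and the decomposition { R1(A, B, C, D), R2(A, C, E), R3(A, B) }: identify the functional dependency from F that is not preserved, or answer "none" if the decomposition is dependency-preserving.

Check A, E → B: no single fragment contains all of {A, B, E}, and the restricted closure of {A, E} across the fragments never reaches {B}.
B → C is preserved.
A → C is preserved.
C → A, D is preserved.

A, E → B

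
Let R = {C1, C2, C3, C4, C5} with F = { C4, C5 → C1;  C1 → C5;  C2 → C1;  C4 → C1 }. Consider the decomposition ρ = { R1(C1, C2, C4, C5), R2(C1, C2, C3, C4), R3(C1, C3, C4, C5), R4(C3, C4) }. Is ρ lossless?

Yes

Chase test. Columns are C1, C2, C3, C4, C5; row i has aⱼ where attribute j ∈ Ri, else bᵢⱼ.
Initial tableau (one row per fragment):
  row 1: a1 a2 b13 a4 a5
  row 2: a1 a2 a3 a4 b25
  row 3: a1 b32 a3 a4 a5
  row 4: b41 b42 a3 a4 b45
Rows 1 and 2 agree on C1; apply C1→C5 and equate their C5 entries.
Rows 1 and 4 agree on C4; apply C4→C1 and equate their C1 entries.
Rows 1 and 4 agree on C1; apply C1→C5 and equate their C5 entries.
Row 2 is now all distinguished symbols — the join is lossless.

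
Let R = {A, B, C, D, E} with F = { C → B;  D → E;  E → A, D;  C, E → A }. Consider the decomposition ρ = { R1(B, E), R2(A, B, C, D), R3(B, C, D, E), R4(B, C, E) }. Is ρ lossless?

Yes

Chase test. Columns are A, B, C, D, E; row i has aⱼ where attribute j ∈ Ri, else bᵢⱼ.
Initial tableau (one row per fragment):
  row 1: b11 a2 b13 b14 a5
  row 2: a1 a2 a3 a4 b25
  row 3: b31 a2 a3 a4 a5
  row 4: b41 a2 a3 b44 a5
Rows 2 and 3 agree on D; apply D→E and equate their E entries.
Rows 1 and 2 agree on E; apply E→A, D and equate their A, D entries.
Rows 1 and 3 agree on E; apply E→A, D and equate their A, D entries.
Rows 1 and 4 agree on E; apply E→A, D and equate their A, D entries.
Row 2 is now all distinguished symbols — the join is lossless.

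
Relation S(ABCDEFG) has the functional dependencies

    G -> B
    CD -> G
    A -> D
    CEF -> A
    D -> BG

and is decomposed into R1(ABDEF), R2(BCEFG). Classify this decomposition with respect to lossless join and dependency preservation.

lossy and not dependency-preserving

Lossless test: (BEF)⁺ = {BEF}, which is a superkey of neither fragment — lossy.
Dependency preservation: the restricted closure of {CD} across the fragments never reaches {G}, so CD → G cannot be enforced without a join — not preserved.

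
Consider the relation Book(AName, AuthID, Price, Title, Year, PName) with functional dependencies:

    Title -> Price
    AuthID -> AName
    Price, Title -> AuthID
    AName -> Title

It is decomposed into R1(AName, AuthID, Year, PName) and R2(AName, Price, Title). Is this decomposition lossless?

Yes

Common attributes: R1 ∩ R2 = {AName}.
Closure of {AName}: AName → Title applies, adding Title; Title → Price applies, adding Price; Price, Title → AuthID applies, adding AuthID. So (AName)⁺ = {AName, AuthID, Price, Title}.
This closure contains every attribute of R2, so R1 ∩ R2 → R2. The join is lossless.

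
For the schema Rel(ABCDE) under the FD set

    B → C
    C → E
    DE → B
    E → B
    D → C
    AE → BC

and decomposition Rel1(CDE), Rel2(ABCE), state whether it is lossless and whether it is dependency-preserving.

Lossless test: (CE)⁺ = {BCE}, which is a superkey of neither fragment — lossy.
Dependency preservation: DE → B is not contained in any single fragment, but the restricted closure of its left-hand side across the fragments still reaches the right-hand side; the remaining FDs each lie inside some fragment. All dependencies are preserved.

lossy but dependency-preserving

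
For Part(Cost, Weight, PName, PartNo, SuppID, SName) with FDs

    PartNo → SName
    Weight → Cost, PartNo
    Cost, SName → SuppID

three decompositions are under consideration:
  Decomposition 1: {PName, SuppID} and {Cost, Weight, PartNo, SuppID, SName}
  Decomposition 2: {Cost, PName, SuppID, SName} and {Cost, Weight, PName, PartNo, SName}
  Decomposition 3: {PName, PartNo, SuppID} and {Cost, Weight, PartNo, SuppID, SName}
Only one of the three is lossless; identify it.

Decomposition 2

Decomposition 1: common = {SuppID}, closure = {SuppID} → lossy.
Decomposition 2: common = {Cost, PName, SName}, closure = {Cost, PName, SuppID, SName} → lossless.
Decomposition 3: common = {PartNo, SuppID}, closure = {PartNo, SuppID, SName} → lossy.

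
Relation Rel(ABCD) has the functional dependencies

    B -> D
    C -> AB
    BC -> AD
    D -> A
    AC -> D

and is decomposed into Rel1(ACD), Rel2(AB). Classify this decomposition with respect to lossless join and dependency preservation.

lossy and not dependency-preserving

Lossless test: (A)⁺ = {A}, which is a superkey of neither fragment — lossy.
Dependency preservation: the restricted closure of {B} across the fragments never reaches {D}, so B → D cannot be enforced without a join — not preserved.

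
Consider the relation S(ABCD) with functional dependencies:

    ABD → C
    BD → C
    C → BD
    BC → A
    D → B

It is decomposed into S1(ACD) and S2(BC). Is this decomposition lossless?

Common attributes: S1 ∩ S2 = {C}.
Closure of {C}: C → BD applies, adding BD; BC → A applies, adding A. So (C)⁺ = {ABCD}.
This closure contains every attribute of S1, so S1 ∩ S2 → S1. The join is lossless.

Yes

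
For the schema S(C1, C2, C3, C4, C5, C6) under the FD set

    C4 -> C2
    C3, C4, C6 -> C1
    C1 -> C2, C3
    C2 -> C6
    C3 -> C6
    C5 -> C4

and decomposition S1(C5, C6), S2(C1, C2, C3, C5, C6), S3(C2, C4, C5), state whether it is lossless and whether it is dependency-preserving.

lossless but not dependency-preserving

Lossless test (chase): Rows 2 and 3 agree on C2; apply C2→C6 and equate their C6 entries. Rows 1 and 2 agree on C5; apply C5→C4 and equate their C4 entries. Rows 1 and 3 agree on C5; apply C5→C4 and equate their C4 entries. Rows 1 and 2 agree on C4; apply C4→C2 and equate their C2 entries. Row 2 is now all distinguished symbols — the join is lossless.
Dependency preservation: the restricted closure of {C3, C4, C6} across the fragments never reaches {C1}, so C3, C4, C6 → C1 cannot be enforced without a join — not preserved.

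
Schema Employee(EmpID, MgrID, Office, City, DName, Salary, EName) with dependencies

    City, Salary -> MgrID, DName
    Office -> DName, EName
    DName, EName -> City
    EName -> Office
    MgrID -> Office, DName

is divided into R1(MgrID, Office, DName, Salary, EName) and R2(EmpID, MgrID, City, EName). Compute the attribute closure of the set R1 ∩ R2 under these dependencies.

MgrID, Office, City, DName, EName

R1 ∩ R2 = {MgrID, EName}.
EName → Office applies, adding Office
MgrID → Office, DName applies, adding DName
DName, EName → City applies, adding City
Closure: {MgrID, Office, City, DName, EName}.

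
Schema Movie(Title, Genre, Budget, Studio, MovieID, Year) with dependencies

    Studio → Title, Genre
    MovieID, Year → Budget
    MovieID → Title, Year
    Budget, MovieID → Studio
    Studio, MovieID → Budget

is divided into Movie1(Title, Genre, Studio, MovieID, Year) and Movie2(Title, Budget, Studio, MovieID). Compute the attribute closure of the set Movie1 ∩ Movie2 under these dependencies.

Title, Genre, Budget, Studio, MovieID, Year

Movie1 ∩ Movie2 = {Title, Studio, MovieID}.
Studio → Title, Genre applies, adding Genre
MovieID → Title, Year applies, adding Year
Studio, MovieID → Budget applies, adding Budget
Closure: {Title, Genre, Budget, Studio, MovieID, Year}.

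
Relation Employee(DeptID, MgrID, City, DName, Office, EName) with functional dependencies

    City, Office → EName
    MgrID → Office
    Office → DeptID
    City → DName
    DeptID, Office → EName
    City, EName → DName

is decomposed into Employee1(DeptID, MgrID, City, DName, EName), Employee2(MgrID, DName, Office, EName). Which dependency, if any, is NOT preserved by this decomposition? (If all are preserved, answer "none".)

Office → DeptID

Check Office → DeptID: no single fragment contains all of {DeptID, Office}, and the restricted closure of {Office} across the fragments never reaches {DeptID}.
City, Office → EName is preserved.
MgrID → Office is preserved.
City → DName is preserved.
DeptID, Office → EName is preserved.
City, EName → DName is preserved.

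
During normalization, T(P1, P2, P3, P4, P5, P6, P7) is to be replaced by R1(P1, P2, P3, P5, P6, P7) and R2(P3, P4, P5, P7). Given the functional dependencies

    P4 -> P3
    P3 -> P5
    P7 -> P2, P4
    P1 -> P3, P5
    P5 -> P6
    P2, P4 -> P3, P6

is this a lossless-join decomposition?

Common attributes: R1 ∩ R2 = {P3, P5, P7}.
Closure of {P3, P5, P7}: P7 → P2, P4 applies, adding P2, P4; P5 → P6 applies, adding P6. So (P3, P5, P7)⁺ = {P2, P3, P4, P5, P6, P7}.
This closure contains every attribute of R2, so R1 ∩ R2 → R2. The join is lossless.

Yes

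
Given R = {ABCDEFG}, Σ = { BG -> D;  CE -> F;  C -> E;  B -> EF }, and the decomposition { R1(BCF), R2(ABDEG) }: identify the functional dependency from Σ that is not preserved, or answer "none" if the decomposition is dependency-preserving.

C -> E

Check C → E: no single fragment contains all of {CE}, and the restricted closure of {C} across the fragments never reaches {E}.
BG → D is preserved.
CE → F is preserved.
B → EF is preserved.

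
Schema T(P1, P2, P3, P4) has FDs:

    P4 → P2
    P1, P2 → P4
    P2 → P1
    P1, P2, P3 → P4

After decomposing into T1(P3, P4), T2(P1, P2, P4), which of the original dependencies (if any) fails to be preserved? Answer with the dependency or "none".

none

P4 → P2 lies within T2.
P1, P2 → P4 lies within T2.
P2 → P1 lies within T2.
P1, P2, P3 → P4: restricted closure across fragments reaches P4.
Every dependency is enforceable on the fragments, so the decomposition is dependency-preserving.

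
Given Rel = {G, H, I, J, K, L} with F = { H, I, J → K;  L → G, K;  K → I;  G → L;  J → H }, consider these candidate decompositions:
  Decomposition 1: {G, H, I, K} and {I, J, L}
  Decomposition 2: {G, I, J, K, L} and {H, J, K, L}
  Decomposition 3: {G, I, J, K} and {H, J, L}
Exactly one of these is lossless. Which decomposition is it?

Decomposition 1: common = {I}, closure = {I} → lossy.
Decomposition 2: common = {J, K, L}, closure = {G, H, I, J, K, L} → lossless.
Decomposition 3: common = {J}, closure = {H, J} → lossy.

Decomposition 2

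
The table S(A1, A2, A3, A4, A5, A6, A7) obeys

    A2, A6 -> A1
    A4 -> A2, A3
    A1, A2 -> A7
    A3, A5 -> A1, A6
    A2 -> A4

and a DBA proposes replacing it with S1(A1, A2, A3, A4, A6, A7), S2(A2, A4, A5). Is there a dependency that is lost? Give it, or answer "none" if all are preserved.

Check A3, A5 → A1, A6: no single fragment contains all of {A1, A3, A5, A6}, and the restricted closure of {A3, A5} across the fragments never reaches {A1, A6}.
A2, A6 → A1 is preserved.
A4 → A2, A3 is preserved.
A1, A2 → A7 is preserved.
A2 → A4 is preserved.

A3, A5 -> A1, A6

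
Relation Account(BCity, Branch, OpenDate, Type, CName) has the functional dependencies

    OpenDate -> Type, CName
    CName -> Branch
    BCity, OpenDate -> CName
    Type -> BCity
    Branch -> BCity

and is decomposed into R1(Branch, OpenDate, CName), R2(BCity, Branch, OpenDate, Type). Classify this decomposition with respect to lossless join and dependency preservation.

lossless and dependency-preserving

Lossless test: (Branch, OpenDate)⁺ = {BCity, Branch, OpenDate, Type, CName}, which contains all of one fragment — lossless.
Dependency preservation: OpenDate → Type, CName; BCity, OpenDate → CName are not contained in any single fragment, but the restricted closure of each left-hand side across the fragments still reaches the right-hand side; the remaining FDs each lie inside some fragment. All dependencies are preserved.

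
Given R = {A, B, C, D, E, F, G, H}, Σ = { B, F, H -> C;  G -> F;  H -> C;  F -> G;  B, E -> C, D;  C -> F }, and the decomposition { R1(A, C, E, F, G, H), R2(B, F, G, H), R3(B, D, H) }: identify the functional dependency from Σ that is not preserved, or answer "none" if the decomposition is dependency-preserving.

B, E -> C, D

Check B, E → C, D: no single fragment contains all of {B, C, D, E}, and the restricted closure of {B, E} across the fragments never reaches {C, D}.
B, F, H → C is preserved.
G → F is preserved.
H → C is preserved.
F → G is preserved.
C → F is preserved.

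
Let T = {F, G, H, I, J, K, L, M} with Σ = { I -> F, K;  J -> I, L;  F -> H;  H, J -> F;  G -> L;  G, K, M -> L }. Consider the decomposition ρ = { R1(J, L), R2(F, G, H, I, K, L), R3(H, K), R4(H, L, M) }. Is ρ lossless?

Chase test. Columns are F, G, H, I, J, K, L, M; row i has aⱼ where attribute j ∈ Ri, else bᵢⱼ.
Initial tableau (one row per fragment):
  row 1: b11 b12 b13 b14 a5 b16 a7 b18
  row 2: a1 a2 a3 a4 b25 a6 a7 b28
  row 3: b31 b32 a3 b34 b35 a6 b37 b38
  row 4: b41 b42 a3 b44 b45 b46 a7 a8
No row becomes fully distinguished — the join is lossy.

No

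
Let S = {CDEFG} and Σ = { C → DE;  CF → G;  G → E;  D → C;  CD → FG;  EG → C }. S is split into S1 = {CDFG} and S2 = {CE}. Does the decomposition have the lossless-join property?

Common attributes: S1 ∩ S2 = {C}.
Closure of {C}: C → DE applies, adding DE; CD → FG applies, adding FG. So (C)⁺ = {CDEFG}.
This closure contains every attribute of S1, so S1 ∩ S2 → S1. The join is lossless.

Yes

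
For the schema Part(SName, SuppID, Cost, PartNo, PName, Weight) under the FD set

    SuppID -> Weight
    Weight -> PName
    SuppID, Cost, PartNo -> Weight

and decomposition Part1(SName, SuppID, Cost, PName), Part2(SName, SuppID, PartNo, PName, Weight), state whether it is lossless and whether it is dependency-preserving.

lossy but dependency-preserving

Lossless test: (SName, SuppID, PName)⁺ = {SName, SuppID, PName, Weight}, which is a superkey of neither fragment — lossy.
Dependency preservation: SuppID, Cost, PartNo → Weight is not contained in any single fragment, but the restricted closure of its left-hand side across the fragments still reaches the right-hand side; the remaining FDs each lie inside some fragment. All dependencies are preserved.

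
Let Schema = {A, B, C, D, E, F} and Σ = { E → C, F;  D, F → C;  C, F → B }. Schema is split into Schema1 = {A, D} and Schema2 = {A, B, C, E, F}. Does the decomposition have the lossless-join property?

Common attributes: Schema1 ∩ Schema2 = {A}.
No dependency enlarges {A}, so (A)⁺ = {A}.
The closure contains neither all of Schema1 = {A, D} nor all of Schema2 = {A, B, C, E, F}, so the common attributes are not a superkey of either fragment. The join is lossy.

No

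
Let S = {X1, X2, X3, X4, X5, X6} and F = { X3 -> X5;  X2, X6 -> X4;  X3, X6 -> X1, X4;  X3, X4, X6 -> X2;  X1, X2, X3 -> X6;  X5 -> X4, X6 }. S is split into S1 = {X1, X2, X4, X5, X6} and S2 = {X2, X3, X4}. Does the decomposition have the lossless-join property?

Common attributes: S1 ∩ S2 = {X2, X4}.
No dependency enlarges {X2, X4}, so (X2, X4)⁺ = {X2, X4}.
The closure contains neither all of S1 = {X1, X2, X4, X5, X6} nor all of S2 = {X2, X3, X4}, so the common attributes are not a superkey of either fragment. The join is lossy.

No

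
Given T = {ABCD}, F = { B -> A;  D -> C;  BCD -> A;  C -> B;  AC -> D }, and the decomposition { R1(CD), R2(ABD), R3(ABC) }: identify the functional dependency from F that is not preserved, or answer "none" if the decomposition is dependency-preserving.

B → A lies within R2.
D → C lies within R1.
BCD → A: restricted closure across fragments reaches A.
C → B lies within R3.
AC → D: restricted closure across fragments reaches D.
Every dependency is enforceable on the fragments, so the decomposition is dependency-preserving.

none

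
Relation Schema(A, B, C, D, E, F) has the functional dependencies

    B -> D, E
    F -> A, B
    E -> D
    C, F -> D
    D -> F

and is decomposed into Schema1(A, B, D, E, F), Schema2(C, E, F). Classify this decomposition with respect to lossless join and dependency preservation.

lossless and dependency-preserving

Lossless test: (E, F)⁺ = {A, B, D, E, F}, which contains all of one fragment — lossless.
Dependency preservation: C, F → D is not contained in any single fragment, but the restricted closure of its left-hand side across the fragments still reaches the right-hand side; the remaining FDs each lie inside some fragment. All dependencies are preserved.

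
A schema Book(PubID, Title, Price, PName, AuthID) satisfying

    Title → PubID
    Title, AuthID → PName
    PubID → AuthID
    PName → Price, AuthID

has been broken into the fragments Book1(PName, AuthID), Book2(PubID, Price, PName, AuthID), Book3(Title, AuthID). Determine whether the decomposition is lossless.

Chase test. Columns are PubID, Title, Price, PName, AuthID; row i has aⱼ where attribute j ∈ Booki, else bᵢⱼ.
Initial tableau (one row per fragment):
  row 1: b11 b12 b13 a4 a5
  row 2: a1 b22 a3 a4 a5
  row 3: b31 a2 b33 b34 a5
Rows 1 and 2 agree on PName; apply PName→Price, AuthID and equate their Price, AuthID entries.
No row becomes fully distinguished — the join is lossy.

No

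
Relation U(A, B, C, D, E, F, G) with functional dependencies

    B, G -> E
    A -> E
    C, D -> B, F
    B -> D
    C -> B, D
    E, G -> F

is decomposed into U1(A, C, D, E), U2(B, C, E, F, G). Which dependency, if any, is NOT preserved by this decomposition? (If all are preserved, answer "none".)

B -> D

Check B → D: no single fragment contains all of {B, D}, and the restricted closure of {B} across the fragments never reaches {D}.
B, G → E is preserved.
A → E is preserved.
C, D → B, F is preserved.
C → B, D is preserved.
E, G → F is preserved.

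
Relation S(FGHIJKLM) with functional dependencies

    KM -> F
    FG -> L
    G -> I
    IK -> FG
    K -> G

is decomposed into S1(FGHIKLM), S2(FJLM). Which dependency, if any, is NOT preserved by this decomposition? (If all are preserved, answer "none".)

KM → F lies within S1.
FG → L lies within S1.
G → I lies within S1.
IK → FG lies within S1.
K → G lies within S1.
Every dependency is enforceable on the fragments, so the decomposition is dependency-preserving.

none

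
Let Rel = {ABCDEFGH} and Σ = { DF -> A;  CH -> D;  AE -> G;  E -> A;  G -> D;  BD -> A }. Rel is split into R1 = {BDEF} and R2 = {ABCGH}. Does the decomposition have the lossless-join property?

Common attributes: R1 ∩ R2 = {B}.
No dependency enlarges {B}, so (B)⁺ = {B}.
The closure contains neither all of R1 = {BDEF} nor all of R2 = {ABCGH}, so the common attributes are not a superkey of either fragment. The join is lossy.

No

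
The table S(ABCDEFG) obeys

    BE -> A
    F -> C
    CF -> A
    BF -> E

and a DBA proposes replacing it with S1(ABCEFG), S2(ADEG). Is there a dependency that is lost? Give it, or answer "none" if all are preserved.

BE → A lies within S1.
F → C lies within S1.
CF → A lies within S1.
BF → E lies within S1.
Every dependency is enforceable on the fragments, so the decomposition is dependency-preserving.

none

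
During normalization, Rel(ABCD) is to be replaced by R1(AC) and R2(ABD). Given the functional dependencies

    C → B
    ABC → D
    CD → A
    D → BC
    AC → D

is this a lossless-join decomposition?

Common attributes: R1 ∩ R2 = {A}.
No dependency enlarges {A}, so (A)⁺ = {A}.
The closure contains neither all of R1 = {AC} nor all of R2 = {ABD}, so the common attributes are not a superkey of either fragment. The join is lossy.

No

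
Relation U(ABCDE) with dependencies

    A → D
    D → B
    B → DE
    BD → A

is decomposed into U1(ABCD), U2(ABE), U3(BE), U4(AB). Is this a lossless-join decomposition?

Yes

Chase test. Columns are ABCDE; row i has aⱼ where attribute j ∈ Ui, else bᵢⱼ.
Initial tableau (one row per fragment):
  row 1: a1 a2 a3 a4 b15
  row 2: a1 a2 b23 b24 a5
  row 3: b31 a2 b33 b34 a5
  row 4: a1 a2 b43 b44 b45
Rows 1 and 2 agree on A; apply A→D and equate their D entries.
Rows 1 and 4 agree on A; apply A→D and equate their D entries.
Rows 1 and 2 agree on B; apply B→DE and equate their DE entries.
Rows 1 and 3 agree on B; apply B→DE and equate their DE entries.
Rows 1 and 4 agree on B; apply B→DE and equate their DE entries.
Rows 1 and 3 agree on BD; apply BD→A and equate their A entries.
Row 1 is now all distinguished symbols — the join is lossless.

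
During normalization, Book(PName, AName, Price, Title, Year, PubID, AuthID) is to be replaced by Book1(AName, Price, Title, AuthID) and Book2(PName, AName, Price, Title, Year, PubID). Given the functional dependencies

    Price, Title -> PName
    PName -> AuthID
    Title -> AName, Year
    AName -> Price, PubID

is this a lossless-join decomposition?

Yes

Common attributes: Book1 ∩ Book2 = {AName, Price, Title}.
Closure of {AName, Price, Title}: Price, Title → PName applies, adding PName; PName → AuthID applies, adding AuthID; Title → AName, Year applies, adding Year; AName → Price, PubID applies, adding PubID. So (AName, Price, Title)⁺ = {PName, AName, Price, Title, Year, PubID, AuthID}.
This closure contains every attribute of Book1, so Book1 ∩ Book2 → Book1. The join is lossless.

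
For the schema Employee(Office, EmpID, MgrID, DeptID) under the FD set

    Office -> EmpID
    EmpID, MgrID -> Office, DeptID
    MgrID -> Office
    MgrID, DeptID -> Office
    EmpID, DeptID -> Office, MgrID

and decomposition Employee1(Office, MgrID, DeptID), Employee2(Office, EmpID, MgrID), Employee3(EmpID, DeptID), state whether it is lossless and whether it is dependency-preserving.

Lossless test (chase): Rows 1 and 2 agree on Office; apply Office→EmpID and equate their EmpID entries. Rows 1 and 2 agree on EmpID, MgrID; apply EmpID, MgrID→Office, DeptID and equate their Office, DeptID entries. Rows 1 and 3 agree on EmpID, DeptID; apply EmpID, DeptID→Office, MgrID and equate their Office, MgrID entries. Row 1 is now all distinguished symbols — the join is lossless.
Dependency preservation: the restricted closure of {EmpID, DeptID} across the fragments never reaches {Office, MgrID}, so EmpID, DeptID → Office, MgrID cannot be enforced without a join — not preserved.

lossless but not dependency-preserving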